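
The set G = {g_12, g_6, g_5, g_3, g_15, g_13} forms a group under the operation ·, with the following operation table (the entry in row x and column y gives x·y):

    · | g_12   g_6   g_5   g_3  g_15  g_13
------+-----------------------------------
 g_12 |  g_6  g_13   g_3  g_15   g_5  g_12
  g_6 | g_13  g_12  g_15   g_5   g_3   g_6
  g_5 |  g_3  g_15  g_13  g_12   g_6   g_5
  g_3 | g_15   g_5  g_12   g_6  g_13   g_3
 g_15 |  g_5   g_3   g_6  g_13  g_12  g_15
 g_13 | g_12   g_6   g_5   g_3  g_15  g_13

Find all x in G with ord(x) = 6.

{g_15, g_3}

Identity is g_13. Compute the order of each non-identity element by repeated multiplication:
  g_12: g_12 → g_6 → g_13  (order 3)
  g_6: g_6 → g_12 → g_13  (order 3)
  g_5: g_5 → g_13  (order 2)
  g_3: g_3 → g_6 → g_5 → g_12 → g_15 → g_13  (order 6)
  g_15: g_15 → g_12 → g_5 → g_6 → g_3 → g_13  (order 6)
Elements of order 6: {g_15, g_3}.
(Structurally, G here is isomorphic to the cyclic group Z_6.)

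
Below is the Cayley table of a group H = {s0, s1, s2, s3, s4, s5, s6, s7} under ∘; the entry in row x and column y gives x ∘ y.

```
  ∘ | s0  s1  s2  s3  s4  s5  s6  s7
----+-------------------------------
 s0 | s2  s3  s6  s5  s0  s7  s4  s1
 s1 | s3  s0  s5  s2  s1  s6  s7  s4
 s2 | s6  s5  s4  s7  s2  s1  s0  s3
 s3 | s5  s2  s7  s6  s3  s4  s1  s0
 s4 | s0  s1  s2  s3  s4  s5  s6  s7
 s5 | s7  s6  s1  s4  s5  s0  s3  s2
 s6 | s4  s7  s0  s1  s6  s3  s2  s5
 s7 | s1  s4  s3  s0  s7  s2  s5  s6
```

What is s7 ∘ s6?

Read row s7, column s6: s7 ∘ s6 = s5.

s5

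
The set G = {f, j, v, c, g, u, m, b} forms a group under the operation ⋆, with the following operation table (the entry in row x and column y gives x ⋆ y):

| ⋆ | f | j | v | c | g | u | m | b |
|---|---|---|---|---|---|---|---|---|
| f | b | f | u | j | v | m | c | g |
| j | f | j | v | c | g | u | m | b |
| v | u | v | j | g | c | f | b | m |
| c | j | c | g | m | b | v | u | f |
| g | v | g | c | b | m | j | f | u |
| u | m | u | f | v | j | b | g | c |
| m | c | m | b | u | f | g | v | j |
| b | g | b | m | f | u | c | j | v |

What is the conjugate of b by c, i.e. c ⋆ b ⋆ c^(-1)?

b

The identity is j. In row c, the entry j sits in column f, so c^(-1) = f.
c ⋆ b = f
f ⋆ f = b
(Structurally, G here is isomorphic to the cyclic group Z_8.)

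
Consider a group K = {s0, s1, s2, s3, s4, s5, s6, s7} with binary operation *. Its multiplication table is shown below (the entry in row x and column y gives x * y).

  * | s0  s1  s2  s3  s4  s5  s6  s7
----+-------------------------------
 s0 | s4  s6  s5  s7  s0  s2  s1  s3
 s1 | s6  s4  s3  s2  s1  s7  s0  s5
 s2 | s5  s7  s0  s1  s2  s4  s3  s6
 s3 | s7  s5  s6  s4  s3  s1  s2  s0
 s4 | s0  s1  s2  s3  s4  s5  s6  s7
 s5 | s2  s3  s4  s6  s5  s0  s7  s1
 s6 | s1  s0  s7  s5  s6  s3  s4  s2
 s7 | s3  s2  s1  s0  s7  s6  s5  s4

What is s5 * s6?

s7

Read row s5, column s6: s5 * s6 = s7.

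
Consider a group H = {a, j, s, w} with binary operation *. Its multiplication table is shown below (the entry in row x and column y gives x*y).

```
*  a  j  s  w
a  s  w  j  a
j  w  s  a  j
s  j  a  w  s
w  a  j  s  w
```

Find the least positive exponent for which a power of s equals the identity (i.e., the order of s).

The identity element is w (its row matches the header).
s^1 = s
s^2 = s*s = w
The first power of s equal to the identity is s^2, so ord(s) = 2.

2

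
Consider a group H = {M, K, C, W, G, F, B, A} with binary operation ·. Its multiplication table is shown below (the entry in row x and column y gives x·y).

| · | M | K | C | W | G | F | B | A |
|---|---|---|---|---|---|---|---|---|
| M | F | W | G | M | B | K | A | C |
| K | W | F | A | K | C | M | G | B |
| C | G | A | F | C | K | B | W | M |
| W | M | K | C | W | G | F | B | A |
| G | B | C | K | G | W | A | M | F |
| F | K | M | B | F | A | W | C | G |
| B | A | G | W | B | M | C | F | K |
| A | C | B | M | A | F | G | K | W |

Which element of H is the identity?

The identity e satisfies e·x = x for all x, so its row in the table reproduces the column headers.
Row W reads: M, K, C, W, G, F, B, A — exactly the header order. So W is the identity.

W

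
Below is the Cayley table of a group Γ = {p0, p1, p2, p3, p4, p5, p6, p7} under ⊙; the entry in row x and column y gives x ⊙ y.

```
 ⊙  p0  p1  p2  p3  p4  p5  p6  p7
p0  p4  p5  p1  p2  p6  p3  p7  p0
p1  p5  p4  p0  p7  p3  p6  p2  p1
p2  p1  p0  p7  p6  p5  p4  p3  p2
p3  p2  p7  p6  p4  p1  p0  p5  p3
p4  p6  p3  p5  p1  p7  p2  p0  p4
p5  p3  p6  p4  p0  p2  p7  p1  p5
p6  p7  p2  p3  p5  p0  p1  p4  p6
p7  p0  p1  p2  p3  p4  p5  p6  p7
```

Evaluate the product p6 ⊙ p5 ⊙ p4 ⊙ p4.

p6 ⊙ p5 = p1
p1 ⊙ p4 = p3
p3 ⊙ p4 = p1

p1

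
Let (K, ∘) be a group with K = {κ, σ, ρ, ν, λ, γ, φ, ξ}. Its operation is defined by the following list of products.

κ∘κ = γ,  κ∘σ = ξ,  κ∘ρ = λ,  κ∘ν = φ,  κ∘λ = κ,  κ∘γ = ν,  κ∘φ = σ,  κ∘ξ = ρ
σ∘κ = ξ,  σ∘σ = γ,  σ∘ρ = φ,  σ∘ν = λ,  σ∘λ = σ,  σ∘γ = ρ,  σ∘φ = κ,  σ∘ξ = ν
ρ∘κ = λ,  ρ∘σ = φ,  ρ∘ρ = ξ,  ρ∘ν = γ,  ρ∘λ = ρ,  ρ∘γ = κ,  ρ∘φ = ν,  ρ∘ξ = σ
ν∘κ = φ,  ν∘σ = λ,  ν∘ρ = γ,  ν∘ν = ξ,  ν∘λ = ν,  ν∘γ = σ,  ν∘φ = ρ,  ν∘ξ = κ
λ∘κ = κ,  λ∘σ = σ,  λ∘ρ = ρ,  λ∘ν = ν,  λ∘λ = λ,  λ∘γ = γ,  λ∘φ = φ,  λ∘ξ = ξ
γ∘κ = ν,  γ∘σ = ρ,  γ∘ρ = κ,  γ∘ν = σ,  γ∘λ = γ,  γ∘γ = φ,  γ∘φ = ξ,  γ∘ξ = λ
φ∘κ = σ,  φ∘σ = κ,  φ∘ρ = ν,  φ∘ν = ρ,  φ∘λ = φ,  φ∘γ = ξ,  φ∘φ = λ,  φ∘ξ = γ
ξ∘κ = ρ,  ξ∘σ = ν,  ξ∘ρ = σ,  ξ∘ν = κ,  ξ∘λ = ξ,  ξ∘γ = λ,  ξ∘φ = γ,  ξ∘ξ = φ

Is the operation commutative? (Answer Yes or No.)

Check whether the table is symmetric across its main diagonal.
Every entry (row x, col y) equals the entry (row y, col x), so K is abelian.
(In fact K ≅ the cyclic group Z_8.)

Yes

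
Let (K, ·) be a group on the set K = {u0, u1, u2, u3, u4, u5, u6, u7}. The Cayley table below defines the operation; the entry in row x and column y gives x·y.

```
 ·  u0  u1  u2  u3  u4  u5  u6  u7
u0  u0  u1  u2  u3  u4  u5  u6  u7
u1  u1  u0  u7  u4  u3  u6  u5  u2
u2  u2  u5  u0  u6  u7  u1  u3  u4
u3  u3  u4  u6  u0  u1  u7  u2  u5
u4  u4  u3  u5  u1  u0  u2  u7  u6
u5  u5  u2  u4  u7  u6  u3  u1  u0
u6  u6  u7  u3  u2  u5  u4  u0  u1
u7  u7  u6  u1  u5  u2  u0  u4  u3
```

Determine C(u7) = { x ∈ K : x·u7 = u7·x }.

Compare row u7 with column u7 entry by entry.
u5·u7 = u0 = u7·u5, so u5 commutes with u7.
u1·u7 = u2 but u7·u1 = u6, so u1 does not.
Collecting the elements that commute with u7: C(u7) = {u0, u3, u5, u7}.

{u0, u3, u5, u7}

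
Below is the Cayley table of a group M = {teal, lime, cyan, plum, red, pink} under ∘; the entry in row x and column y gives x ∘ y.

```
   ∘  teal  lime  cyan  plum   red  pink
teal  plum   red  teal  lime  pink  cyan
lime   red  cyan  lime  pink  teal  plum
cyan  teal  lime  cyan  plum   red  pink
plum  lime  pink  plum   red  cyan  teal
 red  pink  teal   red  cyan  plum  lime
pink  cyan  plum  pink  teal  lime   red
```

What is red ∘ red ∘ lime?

red ∘ red = plum
plum ∘ lime = pink
(Structurally, M here is isomorphic to the cyclic group Z_6.)

pink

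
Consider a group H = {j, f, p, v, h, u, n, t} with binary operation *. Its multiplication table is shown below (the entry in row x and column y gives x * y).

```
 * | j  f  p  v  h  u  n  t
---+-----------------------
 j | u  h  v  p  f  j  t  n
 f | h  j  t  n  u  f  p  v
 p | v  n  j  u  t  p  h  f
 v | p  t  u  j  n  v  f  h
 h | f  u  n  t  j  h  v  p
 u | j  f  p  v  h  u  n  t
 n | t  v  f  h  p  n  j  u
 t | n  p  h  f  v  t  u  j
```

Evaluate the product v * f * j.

v * f = t
t * j = n
(Structurally, H here is isomorphic to the quaternion group Q_8.)

n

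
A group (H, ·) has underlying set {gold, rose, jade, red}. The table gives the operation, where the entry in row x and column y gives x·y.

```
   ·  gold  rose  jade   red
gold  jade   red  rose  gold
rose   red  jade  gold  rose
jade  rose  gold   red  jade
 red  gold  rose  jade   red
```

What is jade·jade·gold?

jade·jade = red
red·gold = gold
(Structurally, H here is isomorphic to the cyclic group Z_4.)

gold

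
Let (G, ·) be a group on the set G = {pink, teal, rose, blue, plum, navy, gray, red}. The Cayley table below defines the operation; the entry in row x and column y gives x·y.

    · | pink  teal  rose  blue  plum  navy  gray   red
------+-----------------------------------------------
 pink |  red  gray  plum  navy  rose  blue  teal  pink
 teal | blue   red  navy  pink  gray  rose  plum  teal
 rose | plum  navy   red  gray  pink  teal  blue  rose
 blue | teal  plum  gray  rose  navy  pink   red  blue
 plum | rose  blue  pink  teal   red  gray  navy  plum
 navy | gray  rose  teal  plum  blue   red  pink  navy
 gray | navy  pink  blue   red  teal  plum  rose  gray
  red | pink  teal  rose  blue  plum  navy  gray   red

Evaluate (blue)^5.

blue

blue^1 = blue
blue^2 = blue·blue = rose
blue^3 = rose·blue = gray
blue^4 = gray·blue = red
blue^5 = red·blue = blue
(Structurally, G here is isomorphic to the dihedral group D_4.)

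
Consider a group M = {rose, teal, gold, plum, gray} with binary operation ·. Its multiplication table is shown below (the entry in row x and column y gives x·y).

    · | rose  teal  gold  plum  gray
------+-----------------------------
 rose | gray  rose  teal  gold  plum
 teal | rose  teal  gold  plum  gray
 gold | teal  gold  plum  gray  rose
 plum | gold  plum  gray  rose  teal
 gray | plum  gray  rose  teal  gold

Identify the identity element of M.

The identity e satisfies e·x = x for all x, so its row in the table reproduces the column headers.
Row teal reads: rose, teal, gold, plum, gray — exactly the header order. So teal is the identity.
(Structurally, M here is isomorphic to the cyclic group Z_5.)

teal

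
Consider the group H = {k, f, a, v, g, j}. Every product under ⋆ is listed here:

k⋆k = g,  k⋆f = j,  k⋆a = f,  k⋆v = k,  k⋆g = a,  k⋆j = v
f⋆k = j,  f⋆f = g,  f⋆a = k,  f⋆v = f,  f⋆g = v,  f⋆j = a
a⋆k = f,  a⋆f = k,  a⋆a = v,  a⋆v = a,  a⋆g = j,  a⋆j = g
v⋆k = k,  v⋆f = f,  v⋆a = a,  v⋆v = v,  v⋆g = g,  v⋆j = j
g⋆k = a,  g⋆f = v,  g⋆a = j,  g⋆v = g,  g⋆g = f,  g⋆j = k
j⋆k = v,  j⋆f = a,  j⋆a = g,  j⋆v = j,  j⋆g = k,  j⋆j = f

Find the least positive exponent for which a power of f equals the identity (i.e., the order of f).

The identity element is v (its row matches the header).
f^1 = f
f^2 = f ⋆ f = g
f^3 = g ⋆ f = v
The first power of f equal to the identity is f^3, so ord(f) = 3.

3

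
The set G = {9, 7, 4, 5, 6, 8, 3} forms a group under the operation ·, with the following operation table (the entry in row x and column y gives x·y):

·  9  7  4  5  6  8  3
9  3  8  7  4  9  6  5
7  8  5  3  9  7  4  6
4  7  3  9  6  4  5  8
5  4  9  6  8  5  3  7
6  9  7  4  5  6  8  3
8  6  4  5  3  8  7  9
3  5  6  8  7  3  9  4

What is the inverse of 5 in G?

4

First locate the identity: row 6 matches the header, so 6 is the identity.
Scan row 5 for 6: 5·4 = 6. Hence 5^(-1) = 4.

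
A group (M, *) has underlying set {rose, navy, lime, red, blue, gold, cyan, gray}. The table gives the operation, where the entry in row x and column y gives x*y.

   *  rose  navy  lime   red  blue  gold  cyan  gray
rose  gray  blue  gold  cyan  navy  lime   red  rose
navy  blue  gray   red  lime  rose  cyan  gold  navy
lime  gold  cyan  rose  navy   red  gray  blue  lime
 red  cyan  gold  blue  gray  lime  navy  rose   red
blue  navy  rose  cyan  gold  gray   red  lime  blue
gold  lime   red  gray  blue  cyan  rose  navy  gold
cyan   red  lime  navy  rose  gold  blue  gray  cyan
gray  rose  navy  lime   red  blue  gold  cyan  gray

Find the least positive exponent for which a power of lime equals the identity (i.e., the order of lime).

4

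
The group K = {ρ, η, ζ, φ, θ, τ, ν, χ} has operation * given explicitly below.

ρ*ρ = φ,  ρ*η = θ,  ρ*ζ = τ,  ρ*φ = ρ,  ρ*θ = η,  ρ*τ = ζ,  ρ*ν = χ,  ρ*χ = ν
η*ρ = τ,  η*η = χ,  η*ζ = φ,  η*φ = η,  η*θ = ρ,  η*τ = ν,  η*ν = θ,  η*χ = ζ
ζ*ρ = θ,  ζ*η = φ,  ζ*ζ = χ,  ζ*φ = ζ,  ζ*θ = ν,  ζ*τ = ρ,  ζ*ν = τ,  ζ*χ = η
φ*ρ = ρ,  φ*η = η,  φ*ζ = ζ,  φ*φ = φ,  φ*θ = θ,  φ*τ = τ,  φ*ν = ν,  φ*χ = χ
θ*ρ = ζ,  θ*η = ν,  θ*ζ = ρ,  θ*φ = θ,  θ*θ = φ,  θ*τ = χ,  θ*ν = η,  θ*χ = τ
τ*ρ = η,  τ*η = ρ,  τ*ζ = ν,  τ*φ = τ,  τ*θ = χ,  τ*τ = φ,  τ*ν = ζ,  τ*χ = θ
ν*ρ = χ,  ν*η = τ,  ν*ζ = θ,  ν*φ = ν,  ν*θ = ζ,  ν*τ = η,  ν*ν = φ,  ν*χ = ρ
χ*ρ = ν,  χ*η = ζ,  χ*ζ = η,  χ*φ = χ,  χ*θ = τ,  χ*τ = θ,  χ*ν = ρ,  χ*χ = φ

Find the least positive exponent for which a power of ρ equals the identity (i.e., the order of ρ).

The identity element is φ (its row matches the header).
ρ^1 = ρ
ρ^2 = ρ*ρ = φ
The first power of ρ equal to the identity is ρ^2, so ord(ρ) = 2.

2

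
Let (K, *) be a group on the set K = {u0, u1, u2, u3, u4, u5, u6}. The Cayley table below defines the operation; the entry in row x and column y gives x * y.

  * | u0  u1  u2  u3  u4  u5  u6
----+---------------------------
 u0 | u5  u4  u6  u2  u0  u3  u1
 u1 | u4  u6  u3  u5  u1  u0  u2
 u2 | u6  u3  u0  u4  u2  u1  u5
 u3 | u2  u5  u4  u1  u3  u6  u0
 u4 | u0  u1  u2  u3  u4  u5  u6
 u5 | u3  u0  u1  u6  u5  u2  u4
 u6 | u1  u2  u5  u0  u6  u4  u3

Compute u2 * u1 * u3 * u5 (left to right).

u2 * u1 = u3
u3 * u3 = u1
u1 * u5 = u0

u0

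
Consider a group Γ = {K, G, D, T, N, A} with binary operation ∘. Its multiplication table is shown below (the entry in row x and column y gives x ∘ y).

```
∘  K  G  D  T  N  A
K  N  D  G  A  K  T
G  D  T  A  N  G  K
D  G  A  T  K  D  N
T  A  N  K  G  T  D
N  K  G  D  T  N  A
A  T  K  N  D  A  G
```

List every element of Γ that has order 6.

Identity is N. Compute the order of each non-identity element by repeated multiplication:
  K: K → N  (order 2)
  G: G → T → N  (order 3)
  D: D → T → K → G → A → N  (order 6)
  T: T → G → N  (order 3)
  A: A → G → K → T → D → N  (order 6)
Elements of order 6: {A, D}.

{A, D}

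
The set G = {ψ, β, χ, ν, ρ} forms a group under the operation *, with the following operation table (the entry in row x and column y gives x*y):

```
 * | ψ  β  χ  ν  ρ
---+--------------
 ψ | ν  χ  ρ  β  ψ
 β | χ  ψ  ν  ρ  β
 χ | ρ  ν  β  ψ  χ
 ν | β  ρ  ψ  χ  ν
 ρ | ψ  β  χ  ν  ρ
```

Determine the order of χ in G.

The identity element is ρ (its row matches the header).
χ^1 = χ
χ^2 = χ*χ = β
χ^3 = β*χ = ν
χ^4 = ν*χ = ψ
χ^5 = ψ*χ = ρ
The first power of χ equal to the identity is χ^5, so ord(χ) = 5.
(Structurally, G here is isomorphic to the cyclic group Z_5.)

5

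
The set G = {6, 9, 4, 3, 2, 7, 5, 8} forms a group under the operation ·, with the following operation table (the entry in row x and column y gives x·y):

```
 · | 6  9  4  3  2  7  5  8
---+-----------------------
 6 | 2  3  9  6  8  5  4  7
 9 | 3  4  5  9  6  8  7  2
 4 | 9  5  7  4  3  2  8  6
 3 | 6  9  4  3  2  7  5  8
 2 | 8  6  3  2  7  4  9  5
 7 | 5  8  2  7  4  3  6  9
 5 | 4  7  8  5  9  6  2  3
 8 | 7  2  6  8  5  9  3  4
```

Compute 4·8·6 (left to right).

4·8 = 6
6·6 = 2

2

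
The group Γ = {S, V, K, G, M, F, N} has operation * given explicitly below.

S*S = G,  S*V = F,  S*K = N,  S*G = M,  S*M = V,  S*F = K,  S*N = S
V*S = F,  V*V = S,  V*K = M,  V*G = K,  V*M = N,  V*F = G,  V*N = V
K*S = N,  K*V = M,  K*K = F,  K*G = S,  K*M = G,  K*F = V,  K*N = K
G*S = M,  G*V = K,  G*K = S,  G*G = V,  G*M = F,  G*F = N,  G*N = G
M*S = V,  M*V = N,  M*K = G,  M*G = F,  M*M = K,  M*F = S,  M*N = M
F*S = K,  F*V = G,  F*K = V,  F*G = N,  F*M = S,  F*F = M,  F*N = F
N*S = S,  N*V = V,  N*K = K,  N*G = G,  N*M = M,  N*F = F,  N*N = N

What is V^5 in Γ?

V^1 = V
V^2 = V*V = S
V^3 = S*V = F
V^4 = F*V = G
V^5 = G*V = K

K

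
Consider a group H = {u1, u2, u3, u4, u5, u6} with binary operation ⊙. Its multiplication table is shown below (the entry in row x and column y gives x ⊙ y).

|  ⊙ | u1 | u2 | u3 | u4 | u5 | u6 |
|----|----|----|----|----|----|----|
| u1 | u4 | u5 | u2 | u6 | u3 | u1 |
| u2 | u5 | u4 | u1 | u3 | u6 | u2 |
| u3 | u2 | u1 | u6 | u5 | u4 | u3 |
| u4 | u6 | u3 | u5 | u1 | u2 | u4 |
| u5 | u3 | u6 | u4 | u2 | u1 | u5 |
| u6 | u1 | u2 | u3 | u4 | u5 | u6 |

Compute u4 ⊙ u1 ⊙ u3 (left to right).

u4 ⊙ u1 = u6
u6 ⊙ u3 = u3

u3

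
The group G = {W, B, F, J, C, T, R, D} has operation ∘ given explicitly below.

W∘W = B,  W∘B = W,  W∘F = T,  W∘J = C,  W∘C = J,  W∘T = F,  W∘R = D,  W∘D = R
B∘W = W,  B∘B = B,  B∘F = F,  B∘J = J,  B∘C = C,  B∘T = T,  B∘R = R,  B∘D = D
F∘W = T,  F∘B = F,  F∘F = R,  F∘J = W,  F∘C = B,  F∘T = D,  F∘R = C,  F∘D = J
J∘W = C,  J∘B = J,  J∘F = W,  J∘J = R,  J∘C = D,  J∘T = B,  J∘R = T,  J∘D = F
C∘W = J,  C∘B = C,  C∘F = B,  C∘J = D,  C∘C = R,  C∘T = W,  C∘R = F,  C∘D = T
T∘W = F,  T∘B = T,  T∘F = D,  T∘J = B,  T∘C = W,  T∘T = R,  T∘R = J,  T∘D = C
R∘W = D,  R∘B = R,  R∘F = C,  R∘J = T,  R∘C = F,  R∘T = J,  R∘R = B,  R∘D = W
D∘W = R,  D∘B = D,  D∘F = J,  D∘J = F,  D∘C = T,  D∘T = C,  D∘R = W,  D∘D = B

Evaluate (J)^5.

J^1 = J
J^2 = J ∘ J = R
J^3 = R ∘ J = T
J^4 = T ∘ J = B
J^5 = B ∘ J = J
(Structurally, G here is isomorphic to Z_2 x Z_4.)

J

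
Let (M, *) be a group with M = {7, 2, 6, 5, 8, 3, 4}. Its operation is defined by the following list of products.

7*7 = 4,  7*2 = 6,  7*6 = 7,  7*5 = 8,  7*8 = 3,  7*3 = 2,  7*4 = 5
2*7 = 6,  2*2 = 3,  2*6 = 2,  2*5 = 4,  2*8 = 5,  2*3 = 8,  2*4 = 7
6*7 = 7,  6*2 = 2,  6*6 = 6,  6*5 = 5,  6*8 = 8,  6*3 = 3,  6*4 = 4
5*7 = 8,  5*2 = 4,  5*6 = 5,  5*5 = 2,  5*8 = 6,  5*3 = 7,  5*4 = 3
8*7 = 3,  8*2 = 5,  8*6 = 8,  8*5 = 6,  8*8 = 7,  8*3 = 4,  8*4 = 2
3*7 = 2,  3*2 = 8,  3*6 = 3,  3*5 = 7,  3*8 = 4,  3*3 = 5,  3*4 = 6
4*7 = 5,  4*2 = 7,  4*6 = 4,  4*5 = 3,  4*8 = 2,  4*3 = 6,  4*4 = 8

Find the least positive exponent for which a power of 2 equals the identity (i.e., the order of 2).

7

The identity element is 6 (its row matches the header).
2^1 = 2
2^2 = 2 * 2 = 3
2^3 = 3 * 2 = 8
2^4 = 8 * 2 = 5
2^5 = 5 * 2 = 4
2^6 = 4 * 2 = 7
2^7 = 7 * 2 = 6
The first power of 2 equal to the identity is 2^7, so ord(2) = 7.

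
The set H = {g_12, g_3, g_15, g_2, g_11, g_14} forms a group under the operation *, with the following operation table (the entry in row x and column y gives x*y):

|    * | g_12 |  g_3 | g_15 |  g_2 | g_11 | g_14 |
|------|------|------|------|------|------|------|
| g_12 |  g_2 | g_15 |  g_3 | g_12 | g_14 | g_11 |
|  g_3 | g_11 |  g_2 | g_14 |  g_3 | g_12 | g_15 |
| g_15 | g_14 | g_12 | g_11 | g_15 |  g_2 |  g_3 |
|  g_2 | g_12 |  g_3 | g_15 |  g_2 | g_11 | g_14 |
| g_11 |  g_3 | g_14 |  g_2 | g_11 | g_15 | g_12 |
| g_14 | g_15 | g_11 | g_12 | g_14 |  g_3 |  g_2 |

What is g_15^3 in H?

g_15^1 = g_15
g_15^2 = g_15*g_15 = g_11
g_15^3 = g_11*g_15 = g_2

g_2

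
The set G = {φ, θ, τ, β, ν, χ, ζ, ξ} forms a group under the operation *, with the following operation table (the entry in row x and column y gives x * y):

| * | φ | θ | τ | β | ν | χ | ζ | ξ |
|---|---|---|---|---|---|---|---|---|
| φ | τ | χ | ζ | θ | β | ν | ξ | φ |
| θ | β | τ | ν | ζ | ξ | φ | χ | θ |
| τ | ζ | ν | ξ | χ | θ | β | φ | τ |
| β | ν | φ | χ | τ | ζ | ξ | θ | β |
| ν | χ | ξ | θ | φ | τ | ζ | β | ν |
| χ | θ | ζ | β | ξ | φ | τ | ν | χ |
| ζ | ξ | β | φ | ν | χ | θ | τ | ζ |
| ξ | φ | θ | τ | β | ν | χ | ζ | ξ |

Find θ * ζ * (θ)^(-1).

φ

The identity is ξ. In row θ, the entry ξ sits in column ν, so θ^(-1) = ν.
θ * ζ = χ
χ * ν = φ
(Structurally, G here is isomorphic to the quaternion group Q_8.)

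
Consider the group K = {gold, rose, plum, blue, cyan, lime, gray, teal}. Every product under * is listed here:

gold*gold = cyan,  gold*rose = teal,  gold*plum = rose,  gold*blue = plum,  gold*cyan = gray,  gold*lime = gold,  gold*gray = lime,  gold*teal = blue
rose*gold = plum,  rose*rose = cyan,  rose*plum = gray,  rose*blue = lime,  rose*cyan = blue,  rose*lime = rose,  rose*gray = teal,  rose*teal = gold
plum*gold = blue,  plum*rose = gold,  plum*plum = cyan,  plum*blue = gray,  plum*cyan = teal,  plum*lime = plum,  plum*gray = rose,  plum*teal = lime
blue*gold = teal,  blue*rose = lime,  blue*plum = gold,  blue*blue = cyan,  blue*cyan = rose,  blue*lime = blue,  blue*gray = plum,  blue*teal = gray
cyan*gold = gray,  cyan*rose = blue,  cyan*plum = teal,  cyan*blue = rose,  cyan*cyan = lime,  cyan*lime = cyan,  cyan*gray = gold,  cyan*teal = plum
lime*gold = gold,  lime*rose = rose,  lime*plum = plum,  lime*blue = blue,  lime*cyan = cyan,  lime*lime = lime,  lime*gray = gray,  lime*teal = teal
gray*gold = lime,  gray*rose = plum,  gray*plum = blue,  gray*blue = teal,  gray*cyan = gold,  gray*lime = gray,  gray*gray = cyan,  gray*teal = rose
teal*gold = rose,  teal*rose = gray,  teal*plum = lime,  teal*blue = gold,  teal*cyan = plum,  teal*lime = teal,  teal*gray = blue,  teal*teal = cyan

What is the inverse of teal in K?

plum

First locate the identity: row lime matches the header, so lime is the identity.
Scan row teal for lime: teal*plum = lime. Hence teal^(-1) = plum.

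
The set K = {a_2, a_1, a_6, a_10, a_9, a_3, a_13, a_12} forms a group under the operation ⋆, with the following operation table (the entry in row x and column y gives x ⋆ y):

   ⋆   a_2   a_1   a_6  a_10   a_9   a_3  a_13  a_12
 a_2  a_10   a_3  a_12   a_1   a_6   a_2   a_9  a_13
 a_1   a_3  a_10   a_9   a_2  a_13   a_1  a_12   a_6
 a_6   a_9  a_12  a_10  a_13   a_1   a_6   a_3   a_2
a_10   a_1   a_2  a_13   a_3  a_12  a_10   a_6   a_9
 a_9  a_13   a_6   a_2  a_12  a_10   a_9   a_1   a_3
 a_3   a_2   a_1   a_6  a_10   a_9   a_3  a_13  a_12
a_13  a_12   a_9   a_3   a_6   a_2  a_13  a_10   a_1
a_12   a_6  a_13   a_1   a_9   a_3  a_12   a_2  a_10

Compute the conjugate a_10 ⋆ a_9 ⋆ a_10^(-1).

a_9

The identity is a_3. In row a_10, the entry a_3 sits in column a_10, so a_10^(-1) = a_10.
a_10 ⋆ a_9 = a_12
a_12 ⋆ a_10 = a_9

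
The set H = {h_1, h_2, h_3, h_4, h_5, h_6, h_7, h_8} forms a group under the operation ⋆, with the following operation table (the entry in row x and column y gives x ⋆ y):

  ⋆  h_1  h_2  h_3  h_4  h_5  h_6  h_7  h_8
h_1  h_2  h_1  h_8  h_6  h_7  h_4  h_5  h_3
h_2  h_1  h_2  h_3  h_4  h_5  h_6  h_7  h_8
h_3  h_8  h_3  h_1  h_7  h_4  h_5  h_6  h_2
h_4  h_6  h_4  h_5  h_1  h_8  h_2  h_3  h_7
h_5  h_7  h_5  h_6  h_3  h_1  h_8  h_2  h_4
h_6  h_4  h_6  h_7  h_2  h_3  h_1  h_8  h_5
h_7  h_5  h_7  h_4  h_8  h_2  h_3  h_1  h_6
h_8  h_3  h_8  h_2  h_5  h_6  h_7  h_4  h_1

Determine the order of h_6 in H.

The identity element is h_2 (its row matches the header).
h_6^1 = h_6
h_6^2 = h_6 ⋆ h_6 = h_1
h_6^3 = h_1 ⋆ h_6 = h_4
h_6^4 = h_4 ⋆ h_6 = h_2
The first power of h_6 equal to the identity is h_6^4, so ord(h_6) = 4.

4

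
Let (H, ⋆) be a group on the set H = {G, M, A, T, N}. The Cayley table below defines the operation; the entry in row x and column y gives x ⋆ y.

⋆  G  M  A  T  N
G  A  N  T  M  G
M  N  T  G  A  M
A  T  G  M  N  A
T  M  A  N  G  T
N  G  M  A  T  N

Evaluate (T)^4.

A

T^1 = T
T^2 = T ⋆ T = G
T^3 = G ⋆ T = M
T^4 = M ⋆ T = A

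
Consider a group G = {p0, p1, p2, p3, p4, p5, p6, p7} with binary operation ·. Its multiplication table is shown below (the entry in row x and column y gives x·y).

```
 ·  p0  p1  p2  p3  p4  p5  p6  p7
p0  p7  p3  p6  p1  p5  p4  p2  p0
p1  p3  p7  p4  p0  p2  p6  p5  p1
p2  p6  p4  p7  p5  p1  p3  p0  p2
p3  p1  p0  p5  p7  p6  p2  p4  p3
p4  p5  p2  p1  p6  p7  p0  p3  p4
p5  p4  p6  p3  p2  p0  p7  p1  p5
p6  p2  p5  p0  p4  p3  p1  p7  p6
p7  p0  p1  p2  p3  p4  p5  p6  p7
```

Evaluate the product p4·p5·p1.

p3

p4·p5 = p0
p0·p1 = p3
(Structurally, G here is isomorphic to the elementary abelian group (Z_2)^3.)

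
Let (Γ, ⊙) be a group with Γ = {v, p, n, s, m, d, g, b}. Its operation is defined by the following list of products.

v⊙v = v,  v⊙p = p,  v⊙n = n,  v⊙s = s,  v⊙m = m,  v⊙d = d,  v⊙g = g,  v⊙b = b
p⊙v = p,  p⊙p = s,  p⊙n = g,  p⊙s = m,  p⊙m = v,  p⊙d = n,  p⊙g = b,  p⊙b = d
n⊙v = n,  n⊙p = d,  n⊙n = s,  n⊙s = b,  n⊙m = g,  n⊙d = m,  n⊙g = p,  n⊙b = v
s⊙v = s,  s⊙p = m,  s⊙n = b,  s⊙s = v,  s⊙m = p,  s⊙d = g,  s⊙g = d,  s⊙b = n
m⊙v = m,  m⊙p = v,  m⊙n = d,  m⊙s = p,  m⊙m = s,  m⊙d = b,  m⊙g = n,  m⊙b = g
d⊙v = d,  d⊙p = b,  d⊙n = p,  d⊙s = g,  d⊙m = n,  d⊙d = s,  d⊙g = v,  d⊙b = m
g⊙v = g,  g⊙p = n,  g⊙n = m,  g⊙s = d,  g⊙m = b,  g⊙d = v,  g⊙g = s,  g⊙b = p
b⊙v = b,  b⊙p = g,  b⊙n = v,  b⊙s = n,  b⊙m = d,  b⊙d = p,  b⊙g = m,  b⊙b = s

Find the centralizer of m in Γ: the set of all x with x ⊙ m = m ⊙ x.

{m, p, s, v}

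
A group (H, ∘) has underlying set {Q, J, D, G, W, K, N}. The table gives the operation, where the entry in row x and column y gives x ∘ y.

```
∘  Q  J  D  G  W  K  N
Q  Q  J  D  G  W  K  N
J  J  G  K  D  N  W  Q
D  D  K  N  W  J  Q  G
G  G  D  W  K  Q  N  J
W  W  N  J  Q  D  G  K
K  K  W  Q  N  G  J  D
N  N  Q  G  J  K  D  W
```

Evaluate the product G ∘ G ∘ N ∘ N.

G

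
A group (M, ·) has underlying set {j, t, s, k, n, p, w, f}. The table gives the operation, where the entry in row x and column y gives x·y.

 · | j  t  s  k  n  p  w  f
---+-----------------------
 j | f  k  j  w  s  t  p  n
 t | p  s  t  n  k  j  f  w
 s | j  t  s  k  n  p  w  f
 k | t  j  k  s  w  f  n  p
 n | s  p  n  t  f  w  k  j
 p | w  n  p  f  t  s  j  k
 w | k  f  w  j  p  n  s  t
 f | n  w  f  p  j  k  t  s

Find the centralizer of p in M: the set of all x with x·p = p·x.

Compare row p with column p entry by entry.
f·p = k = p·f, so f commutes with p.
t·p = j but p·t = n, so t does not.
Collecting the elements that commute with p: C(p) = {f, k, p, s}.

{f, k, p, s}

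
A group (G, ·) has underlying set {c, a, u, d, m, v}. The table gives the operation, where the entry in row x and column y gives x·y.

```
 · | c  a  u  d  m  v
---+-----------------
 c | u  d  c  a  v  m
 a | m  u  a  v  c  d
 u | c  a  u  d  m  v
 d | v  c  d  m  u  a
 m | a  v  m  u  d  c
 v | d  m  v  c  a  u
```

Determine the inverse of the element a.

First locate the identity: row u matches the header, so u is the identity.
Scan row a for u: a·a = u. Hence a^(-1) = a.

a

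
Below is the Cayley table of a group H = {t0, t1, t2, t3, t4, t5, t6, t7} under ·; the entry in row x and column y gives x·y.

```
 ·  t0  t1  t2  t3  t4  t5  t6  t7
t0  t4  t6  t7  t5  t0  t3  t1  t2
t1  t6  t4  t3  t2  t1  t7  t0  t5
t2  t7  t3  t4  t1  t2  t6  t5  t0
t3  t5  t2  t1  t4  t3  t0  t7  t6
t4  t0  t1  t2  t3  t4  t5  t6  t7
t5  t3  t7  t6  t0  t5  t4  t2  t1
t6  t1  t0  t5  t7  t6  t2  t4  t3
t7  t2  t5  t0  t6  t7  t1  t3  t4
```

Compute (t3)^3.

t3

t3^1 = t3
t3^2 = t3·t3 = t4
t3^3 = t4·t3 = t3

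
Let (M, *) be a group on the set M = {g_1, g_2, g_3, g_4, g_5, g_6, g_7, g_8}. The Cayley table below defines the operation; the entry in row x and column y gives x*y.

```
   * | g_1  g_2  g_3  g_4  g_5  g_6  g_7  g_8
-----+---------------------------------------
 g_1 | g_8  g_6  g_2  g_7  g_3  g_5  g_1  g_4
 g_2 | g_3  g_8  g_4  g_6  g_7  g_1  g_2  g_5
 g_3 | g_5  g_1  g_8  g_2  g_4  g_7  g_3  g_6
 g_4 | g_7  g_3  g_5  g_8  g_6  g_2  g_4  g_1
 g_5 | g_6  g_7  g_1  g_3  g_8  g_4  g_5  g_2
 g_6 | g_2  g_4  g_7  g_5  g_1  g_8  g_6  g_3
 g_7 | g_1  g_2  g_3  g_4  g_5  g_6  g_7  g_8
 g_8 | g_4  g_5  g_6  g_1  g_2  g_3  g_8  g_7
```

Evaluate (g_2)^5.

g_2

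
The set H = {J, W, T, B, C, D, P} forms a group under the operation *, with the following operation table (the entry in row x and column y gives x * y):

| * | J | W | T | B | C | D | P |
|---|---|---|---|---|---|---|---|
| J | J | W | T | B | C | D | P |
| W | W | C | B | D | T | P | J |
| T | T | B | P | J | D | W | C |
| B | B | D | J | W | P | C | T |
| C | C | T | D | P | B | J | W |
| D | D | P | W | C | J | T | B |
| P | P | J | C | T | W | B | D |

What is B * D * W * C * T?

B * D = C
C * W = T
T * C = D
D * T = W

W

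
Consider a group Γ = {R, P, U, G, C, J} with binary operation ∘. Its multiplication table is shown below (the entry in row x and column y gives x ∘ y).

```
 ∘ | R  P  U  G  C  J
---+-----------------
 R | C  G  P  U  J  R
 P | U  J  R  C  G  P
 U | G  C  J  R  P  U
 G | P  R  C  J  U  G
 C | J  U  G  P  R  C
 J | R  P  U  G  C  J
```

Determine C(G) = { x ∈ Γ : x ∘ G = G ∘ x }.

Compare row G with column G entry by entry.
C ∘ G = P but G ∘ C = U, so C does not.
Collecting the elements that commute with G: C(G) = {G, J}.
(Structurally, Γ here is isomorphic to the symmetric group S_3.)

{G, J}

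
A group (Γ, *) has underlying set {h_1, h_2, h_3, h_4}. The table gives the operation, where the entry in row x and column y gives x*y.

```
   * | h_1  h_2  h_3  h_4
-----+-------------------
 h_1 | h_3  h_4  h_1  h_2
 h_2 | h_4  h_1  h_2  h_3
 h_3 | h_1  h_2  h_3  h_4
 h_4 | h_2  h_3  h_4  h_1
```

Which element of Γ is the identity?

The identity e satisfies e*x = x for all x, so its row in the table reproduces the column headers.
Row h_3 reads: h_1, h_2, h_3, h_4 — exactly the header order. So h_3 is the identity.
(Structurally, Γ here is isomorphic to the cyclic group Z_4.)

h_3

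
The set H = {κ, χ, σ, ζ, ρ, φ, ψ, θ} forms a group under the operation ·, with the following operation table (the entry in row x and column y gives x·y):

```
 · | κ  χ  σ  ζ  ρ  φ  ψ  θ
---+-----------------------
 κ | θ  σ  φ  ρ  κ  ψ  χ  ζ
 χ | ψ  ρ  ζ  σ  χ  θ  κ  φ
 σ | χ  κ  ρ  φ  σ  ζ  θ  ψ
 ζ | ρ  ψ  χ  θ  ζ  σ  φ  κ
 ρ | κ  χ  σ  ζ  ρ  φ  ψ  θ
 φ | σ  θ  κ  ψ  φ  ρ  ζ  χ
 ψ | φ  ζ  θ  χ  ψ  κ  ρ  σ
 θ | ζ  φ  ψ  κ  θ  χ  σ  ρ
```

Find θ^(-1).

θ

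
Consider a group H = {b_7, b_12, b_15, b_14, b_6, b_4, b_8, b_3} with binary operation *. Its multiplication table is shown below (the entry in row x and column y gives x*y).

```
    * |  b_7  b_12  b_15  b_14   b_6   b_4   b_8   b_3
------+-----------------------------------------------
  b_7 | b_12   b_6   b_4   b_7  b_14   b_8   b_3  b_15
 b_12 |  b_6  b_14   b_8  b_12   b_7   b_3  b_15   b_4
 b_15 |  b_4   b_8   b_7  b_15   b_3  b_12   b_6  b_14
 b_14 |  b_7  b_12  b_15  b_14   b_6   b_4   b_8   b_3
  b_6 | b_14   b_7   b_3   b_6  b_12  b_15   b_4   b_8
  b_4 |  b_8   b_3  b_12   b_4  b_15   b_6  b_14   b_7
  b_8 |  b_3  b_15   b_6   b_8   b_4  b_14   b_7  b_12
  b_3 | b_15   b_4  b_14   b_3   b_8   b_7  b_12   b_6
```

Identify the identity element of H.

b_14

The identity e satisfies e*x = x for all x, so its row in the table reproduces the column headers.
Row b_14 reads: b_7, b_12, b_15, b_14, b_6, b_4, b_8, b_3 — exactly the header order. So b_14 is the identity.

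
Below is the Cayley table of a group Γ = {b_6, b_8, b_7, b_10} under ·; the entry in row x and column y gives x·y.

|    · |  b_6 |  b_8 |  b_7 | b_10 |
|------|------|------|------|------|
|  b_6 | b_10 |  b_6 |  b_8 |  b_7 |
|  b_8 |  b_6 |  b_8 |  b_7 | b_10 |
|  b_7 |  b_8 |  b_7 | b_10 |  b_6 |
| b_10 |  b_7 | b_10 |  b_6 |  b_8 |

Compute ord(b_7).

The identity element is b_8 (its row matches the header).
b_7^1 = b_7
b_7^2 = b_7·b_7 = b_10
b_7^3 = b_10·b_7 = b_6
b_7^4 = b_6·b_7 = b_8
The first power of b_7 equal to the identity is b_7^4, so ord(b_7) = 4.

4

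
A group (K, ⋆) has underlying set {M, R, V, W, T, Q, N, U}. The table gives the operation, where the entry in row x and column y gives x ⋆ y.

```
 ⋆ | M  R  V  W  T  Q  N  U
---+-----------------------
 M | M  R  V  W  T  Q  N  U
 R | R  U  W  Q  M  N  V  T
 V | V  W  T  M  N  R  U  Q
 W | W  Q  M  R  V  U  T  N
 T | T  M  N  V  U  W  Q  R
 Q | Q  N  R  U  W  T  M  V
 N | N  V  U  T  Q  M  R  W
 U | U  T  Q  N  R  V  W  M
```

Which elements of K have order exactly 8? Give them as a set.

Identity is M. Compute the order of each non-identity element by repeated multiplication:
  R: R → U → T → M  (order 4)
  V: V → T → N → U → Q → R → W → M  (order 8)
  W: W → R → Q → U → N → T → V → M  (order 8)
  T: T → U → R → M  (order 4)
  Q: Q → T → W → U → V → R → N → M  (order 8)
  N: N → R → V → U → W → T → Q → M  (order 8)
  U: U → M  (order 2)
Elements of order 8: {N, Q, V, W}.

{N, Q, V, W}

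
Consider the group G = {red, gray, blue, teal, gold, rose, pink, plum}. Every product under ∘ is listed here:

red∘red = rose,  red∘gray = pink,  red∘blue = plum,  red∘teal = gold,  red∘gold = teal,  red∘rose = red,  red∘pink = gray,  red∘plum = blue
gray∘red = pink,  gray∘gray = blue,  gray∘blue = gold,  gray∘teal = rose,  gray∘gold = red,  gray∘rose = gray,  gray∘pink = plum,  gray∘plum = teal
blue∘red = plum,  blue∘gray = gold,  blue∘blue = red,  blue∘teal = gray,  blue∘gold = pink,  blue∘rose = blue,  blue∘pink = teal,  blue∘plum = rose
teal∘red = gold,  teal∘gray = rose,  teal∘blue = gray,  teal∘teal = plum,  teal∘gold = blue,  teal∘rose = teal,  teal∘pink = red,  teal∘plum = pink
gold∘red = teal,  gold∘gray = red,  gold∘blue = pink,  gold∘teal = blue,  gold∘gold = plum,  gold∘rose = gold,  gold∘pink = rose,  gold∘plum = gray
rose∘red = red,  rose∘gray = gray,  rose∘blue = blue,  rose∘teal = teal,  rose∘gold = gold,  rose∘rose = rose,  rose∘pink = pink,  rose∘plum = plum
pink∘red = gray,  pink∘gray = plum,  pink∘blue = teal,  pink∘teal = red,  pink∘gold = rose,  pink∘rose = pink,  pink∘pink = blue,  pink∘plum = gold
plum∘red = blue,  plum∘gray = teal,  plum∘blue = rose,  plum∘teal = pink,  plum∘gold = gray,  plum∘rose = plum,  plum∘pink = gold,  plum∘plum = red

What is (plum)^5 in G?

plum

plum^1 = plum
plum^2 = plum ∘ plum = red
plum^3 = red ∘ plum = blue
plum^4 = blue ∘ plum = rose
plum^5 = rose ∘ plum = plum
(Structurally, G here is isomorphic to the cyclic group Z_8.)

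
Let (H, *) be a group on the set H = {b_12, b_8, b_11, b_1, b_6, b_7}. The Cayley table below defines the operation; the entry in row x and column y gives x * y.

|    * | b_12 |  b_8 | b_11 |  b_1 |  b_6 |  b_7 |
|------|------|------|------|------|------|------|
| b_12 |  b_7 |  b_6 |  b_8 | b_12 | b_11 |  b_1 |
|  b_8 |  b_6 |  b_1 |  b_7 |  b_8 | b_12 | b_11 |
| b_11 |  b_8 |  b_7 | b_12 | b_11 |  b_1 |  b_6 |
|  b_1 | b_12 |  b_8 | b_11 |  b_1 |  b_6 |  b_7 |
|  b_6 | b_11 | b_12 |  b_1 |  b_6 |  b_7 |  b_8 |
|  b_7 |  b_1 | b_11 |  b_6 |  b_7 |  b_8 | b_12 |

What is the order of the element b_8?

The identity element is b_1 (its row matches the header).
b_8^1 = b_8
b_8^2 = b_8 * b_8 = b_1
The first power of b_8 equal to the identity is b_8^2, so ord(b_8) = 2.

2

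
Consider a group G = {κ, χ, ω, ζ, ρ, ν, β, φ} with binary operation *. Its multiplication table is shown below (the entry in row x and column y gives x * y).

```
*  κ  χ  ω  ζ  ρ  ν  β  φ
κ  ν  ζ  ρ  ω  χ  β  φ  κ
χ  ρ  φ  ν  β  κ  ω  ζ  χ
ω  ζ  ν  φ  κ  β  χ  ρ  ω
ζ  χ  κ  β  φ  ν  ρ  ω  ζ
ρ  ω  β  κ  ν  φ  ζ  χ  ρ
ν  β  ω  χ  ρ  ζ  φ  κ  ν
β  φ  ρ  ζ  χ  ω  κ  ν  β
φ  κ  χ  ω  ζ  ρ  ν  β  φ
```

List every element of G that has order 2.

Identity is φ. Compute the order of each non-identity element by repeated multiplication:
  κ: κ → ν → β → φ  (order 4)
  χ: χ → φ  (order 2)
  ω: ω → φ  (order 2)
  ζ: ζ → φ  (order 2)
  ρ: ρ → φ  (order 2)
  ν: ν → φ  (order 2)
  β: β → ν → κ → φ  (order 4)
Elements of order 2: {ζ, ν, ρ, χ, ω}.
(Structurally, G here is isomorphic to the dihedral group D_4.)

{ζ, ν, ρ, χ, ω}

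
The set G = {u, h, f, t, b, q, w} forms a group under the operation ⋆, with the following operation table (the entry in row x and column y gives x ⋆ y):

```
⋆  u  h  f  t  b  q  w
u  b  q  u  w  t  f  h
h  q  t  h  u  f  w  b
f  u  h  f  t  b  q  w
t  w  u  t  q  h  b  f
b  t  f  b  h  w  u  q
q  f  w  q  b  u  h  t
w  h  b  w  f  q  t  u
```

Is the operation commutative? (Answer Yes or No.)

Check whether the table is symmetric across its main diagonal.
Every entry (row x, col y) equals the entry (row y, col x), so G is abelian.
(In fact G ≅ the cyclic group Z_7.)

Yes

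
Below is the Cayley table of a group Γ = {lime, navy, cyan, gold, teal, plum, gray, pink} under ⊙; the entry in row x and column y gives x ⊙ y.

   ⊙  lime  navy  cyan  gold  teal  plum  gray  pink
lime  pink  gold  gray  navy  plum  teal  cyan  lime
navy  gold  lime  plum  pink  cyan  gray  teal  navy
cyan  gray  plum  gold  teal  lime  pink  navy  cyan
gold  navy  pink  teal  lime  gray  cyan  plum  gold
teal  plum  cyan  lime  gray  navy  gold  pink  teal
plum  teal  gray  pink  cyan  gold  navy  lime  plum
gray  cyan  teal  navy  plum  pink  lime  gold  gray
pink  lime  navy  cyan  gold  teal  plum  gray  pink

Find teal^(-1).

gray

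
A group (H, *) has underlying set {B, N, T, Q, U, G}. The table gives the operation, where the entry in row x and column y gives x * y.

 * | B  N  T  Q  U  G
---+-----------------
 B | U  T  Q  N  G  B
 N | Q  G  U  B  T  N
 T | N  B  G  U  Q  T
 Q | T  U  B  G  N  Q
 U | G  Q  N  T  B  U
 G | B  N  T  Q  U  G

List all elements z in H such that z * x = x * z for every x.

An element z is central iff its row equals its column in the table.
For B: B * T = Q ≠ N = T * B, so B ∉ Z.
Checking each element this way leaves Z(H) = {G}.

{G}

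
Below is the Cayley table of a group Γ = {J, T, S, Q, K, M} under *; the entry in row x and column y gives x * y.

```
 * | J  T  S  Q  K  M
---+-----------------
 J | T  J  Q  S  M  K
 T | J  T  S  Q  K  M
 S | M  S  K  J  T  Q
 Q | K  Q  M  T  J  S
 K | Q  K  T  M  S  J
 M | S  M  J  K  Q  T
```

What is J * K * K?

J * K = M
M * K = Q

Q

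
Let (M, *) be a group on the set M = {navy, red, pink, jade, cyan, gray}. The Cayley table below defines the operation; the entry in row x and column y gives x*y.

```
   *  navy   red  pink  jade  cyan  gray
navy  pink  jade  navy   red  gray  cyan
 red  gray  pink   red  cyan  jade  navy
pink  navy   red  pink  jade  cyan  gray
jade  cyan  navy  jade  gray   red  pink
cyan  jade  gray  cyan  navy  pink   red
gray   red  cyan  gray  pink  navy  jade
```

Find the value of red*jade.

Read row red, column jade: red*jade = cyan.

cyan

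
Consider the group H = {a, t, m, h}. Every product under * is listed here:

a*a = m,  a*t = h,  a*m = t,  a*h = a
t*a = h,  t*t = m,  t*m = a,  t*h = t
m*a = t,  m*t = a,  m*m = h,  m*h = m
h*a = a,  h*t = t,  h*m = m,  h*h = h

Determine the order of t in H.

The identity element is h (its row matches the header).
t^1 = t
t^2 = t * t = m
t^3 = m * t = a
t^4 = a * t = h
The first power of t equal to the identity is t^4, so ord(t) = 4.
(Structurally, H here is isomorphic to the cyclic group Z_4.)

4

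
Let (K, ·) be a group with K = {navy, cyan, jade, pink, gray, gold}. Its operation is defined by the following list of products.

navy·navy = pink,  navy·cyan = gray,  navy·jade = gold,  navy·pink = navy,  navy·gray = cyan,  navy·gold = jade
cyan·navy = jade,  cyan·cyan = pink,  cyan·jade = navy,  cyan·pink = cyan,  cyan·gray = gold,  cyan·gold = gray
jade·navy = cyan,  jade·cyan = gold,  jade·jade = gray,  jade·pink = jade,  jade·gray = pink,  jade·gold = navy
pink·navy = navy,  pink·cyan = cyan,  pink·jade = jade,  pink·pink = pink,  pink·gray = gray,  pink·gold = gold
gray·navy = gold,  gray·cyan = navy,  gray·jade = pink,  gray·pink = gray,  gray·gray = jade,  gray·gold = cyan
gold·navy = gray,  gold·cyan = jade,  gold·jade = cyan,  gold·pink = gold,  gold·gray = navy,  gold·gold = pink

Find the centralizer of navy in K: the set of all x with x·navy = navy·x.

Compare row navy with column navy entry by entry.
gold·navy = gray but navy·gold = jade, so gold does not.
Collecting the elements that commute with navy: C(navy) = {navy, pink}.

{navy, pink}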